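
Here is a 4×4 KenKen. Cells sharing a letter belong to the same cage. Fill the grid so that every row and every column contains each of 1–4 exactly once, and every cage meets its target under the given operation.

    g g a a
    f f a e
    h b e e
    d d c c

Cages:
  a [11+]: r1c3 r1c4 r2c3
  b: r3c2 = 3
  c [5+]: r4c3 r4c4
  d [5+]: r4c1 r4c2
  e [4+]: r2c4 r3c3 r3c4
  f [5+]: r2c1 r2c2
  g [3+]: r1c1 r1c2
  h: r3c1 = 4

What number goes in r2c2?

Cage a has sum 11; hence r1c3 = 3.
Cage a needs sum 11, so r1c4 = 4.
Cage a needs sum 11, so r2c3 = 4.
Cage e needs sum 4, so r2c4 = 1.
H is a freebie, which forces r3c1 = 4.
Cage b is given, so r3c2 = 3.
Cage e needs sum 4, so r3c3 = 1.
Cage e has sum 4, which forces r3c4 = 2.
1 is placed in column 3; hence r4c3 = 2.
Column 4 now contains 2, so r4c4 = 3.
The two cells of cage f must have sum 5; hence r2c1 = 3.
Column 2 already has 3, leaving r2c2 = 2.
Row 4 already has 3, leaving r4c1 = 1.
Cage d's pair has sum 5; hence r4c2 = 4.
1 is placed in column 1; hence r1c1 = 2.
Column 2 already has 2, so r1c2 = 1.
Completed grid: 2 1 3 4 / 3 2 4 1 / 4 3 1 2 / 1 4 2 3.

2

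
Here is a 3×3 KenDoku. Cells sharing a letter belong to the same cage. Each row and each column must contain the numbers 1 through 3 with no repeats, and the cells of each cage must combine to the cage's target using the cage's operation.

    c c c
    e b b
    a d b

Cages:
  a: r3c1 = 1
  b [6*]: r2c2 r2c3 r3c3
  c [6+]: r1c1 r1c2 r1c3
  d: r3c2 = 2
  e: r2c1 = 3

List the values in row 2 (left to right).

Cage e is given, so r2c1 = 3.
A is a freebie, which forces r3c1 = 1.
Cage d is a single given cell, which forces r3c2 = 2.
Row 3 now contains 2; hence r3c3 = 3.
Column 1 now contains 1, leaving r1c1 = 2.
Cage c needs sum 6, leaving r1c2 = 3.
Cage c has sum 6, so r1c3 = 1.
Column 2 now contains 2, which forces r2c2 = 1.
Cage b has product 6, leaving r2c3 = 2.
Completed grid: 2 3 1 / 3 1 2 / 1 2 3.

3 1 2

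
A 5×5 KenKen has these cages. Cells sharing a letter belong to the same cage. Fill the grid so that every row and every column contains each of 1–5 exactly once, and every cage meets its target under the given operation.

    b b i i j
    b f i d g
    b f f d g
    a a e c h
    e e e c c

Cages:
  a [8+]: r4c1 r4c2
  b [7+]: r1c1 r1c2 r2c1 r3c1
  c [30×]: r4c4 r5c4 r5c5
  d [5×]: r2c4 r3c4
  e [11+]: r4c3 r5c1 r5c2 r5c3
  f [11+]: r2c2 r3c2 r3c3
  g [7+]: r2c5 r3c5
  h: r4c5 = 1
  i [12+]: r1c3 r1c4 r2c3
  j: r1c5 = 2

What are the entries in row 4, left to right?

Cage b needs sum 7; hence r1c2 = 1.
J is a freebie, leaving r1c5 = 2.
Cage h is given, so r4c5 = 1.
Row 1 now contains 2, so r1c1 = 3.
3 is placed in column 1; hence r4c1 = 5.
Row 4 already has 5, so r4c2 = 3.
Row 4 now contains 3; hence r4c4 = 2.
Cage i needs sum 12; hence r2c3 = 3.
Row 2 now contains 3; hence r2c5 = 4.
4 is placed in column 5, leaving r3c5 = 3.
2 is placed in row 4, leaving r4c3 = 4.
Column 5 now contains 3, so r5c5 = 5.
Column 3 already has 4, leaving r1c3 = 5.
Cage i needs sum 12, leaving r1c4 = 4.
The 3 cells of cage f must have sum 11, so r3c2 = 4.
Column 3 already has 5, leaving r3c3 = 2.
4 is placed in column 2; hence r5c2 = 2.
Column 3 already has 2, leaving r5c3 = 1.
Row 5 already has 5, so r5c4 = 3.
The 4 cells of cage b must have sum 7, which forces r2c1 = 2.
2 is placed in column 2, which forces r2c2 = 5.
Row 2 now contains 5, which forces r2c4 = 1.
2 is placed in row 3, so r3c1 = 1.
Column 4 now contains 1, leaving r3c4 = 5.
Row 5 already has 1; hence r5c1 = 4.
Filled in: 3 1 5 4 2 / 2 5 3 1 4 / 1 4 2 5 3 / 5 3 4 2 1 / 4 2 1 3 5.

5 3 4 2 1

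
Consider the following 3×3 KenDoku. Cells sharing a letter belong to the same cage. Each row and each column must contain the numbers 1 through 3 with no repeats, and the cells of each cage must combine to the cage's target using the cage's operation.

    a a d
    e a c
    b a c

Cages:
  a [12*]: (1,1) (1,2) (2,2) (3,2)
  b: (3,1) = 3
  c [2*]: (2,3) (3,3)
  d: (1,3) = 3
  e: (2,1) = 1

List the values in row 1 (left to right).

2 1 3

Cage a has product 12; hence (1,1) = 2.
Cage d is given, leaving (1,3) = 3.
E is a freebie, which forces (2,1) = 1.
1 is placed in row 2, leaving (2,3) = 2.
Cage b is a single given cell, leaving (3,1) = 3.
2 is placed in column 3, which forces (3,3) = 1.
3 is placed in row 1, leaving (1,2) = 1.
Row 2 now contains 2, leaving (2,2) = 3.
Row 3 now contains 1, leaving (3,2) = 2.
Filled in: 2 1 3 / 1 3 2 / 3 2 1.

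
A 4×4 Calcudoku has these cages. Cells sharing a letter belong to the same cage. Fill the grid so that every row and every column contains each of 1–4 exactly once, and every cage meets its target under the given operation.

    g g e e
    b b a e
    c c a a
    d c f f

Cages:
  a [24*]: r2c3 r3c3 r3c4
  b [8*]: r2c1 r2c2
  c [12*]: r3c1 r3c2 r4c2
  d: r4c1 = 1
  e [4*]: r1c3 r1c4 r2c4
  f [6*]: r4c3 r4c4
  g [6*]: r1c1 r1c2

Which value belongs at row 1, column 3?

D is a freebie; hence r4c1 = 1.
Row 1 needs a 4, and only r1c4 is open for it.
Cage e needs product 4, leaving r1c3 = 1.
Cage e needs product 4, which forces r2c4 = 1.
The only place for 3 in row 2 is r2c3.
Cage a has product 24, leaving r3c3 = 4.
Cage a has product 24, which forces r3c4 = 2.
3 is placed in column 3, which forces r4c3 = 2.
Cage f's pair has product 6, leaving r4c4 = 3.
Row 3 already has 2; hence r3c1 = 3.
Cage c needs product 12, leaving r3c2 = 1.
3 is placed in row 4, so r4c2 = 4.
Column 1 already has 3, which forces r1c1 = 2.
Cage g needs two cells with product 6, leaving r1c2 = 3.
Cage b needs two cells with product 8, leaving r2c1 = 4.
Column 2 already has 4, which forces r2c2 = 2.
Completed grid: 2 3 1 4 / 4 2 3 1 / 3 1 4 2 / 1 4 2 3.

1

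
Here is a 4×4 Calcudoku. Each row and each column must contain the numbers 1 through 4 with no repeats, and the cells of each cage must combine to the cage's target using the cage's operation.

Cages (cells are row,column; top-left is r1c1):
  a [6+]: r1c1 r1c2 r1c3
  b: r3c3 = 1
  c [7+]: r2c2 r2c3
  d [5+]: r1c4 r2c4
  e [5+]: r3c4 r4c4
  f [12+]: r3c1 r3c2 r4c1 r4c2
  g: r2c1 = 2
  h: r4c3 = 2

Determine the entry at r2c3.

4

Cage g is a single given cell, leaving r2c1 = 2.
Cage b is given, so r3c3 = 1.
Cage h is given, so r4c3 = 2.
Cage a has sum 6; hence r1c1 = 1.
Cage a needs sum 6, so r1c2 = 2.
2 is placed in column 3; hence r1c3 = 3.
2 is placed in row 1; hence r1c4 = 4.
Column 3 already has 3, which forces r2c3 = 4.
Column 4 already has 4, so r3c4 = 2.
1 is placed in column 1; hence r4c1 = 4.
4 is placed in row 2, so r2c2 = 3.
Cage d's pair has sum 5, so r2c4 = 1.
4 is placed in column 1, leaving r3c1 = 3.
Cage f has sum 12, which forces r3c2 = 4.
The 4 cells of cage f must have sum 12, leaving r4c2 = 1.
Cage e needs two cells with sum 5, so r4c4 = 3.
Filled in: 1 2 3 4 / 2 3 4 1 / 3 4 1 2 / 4 1 2 3.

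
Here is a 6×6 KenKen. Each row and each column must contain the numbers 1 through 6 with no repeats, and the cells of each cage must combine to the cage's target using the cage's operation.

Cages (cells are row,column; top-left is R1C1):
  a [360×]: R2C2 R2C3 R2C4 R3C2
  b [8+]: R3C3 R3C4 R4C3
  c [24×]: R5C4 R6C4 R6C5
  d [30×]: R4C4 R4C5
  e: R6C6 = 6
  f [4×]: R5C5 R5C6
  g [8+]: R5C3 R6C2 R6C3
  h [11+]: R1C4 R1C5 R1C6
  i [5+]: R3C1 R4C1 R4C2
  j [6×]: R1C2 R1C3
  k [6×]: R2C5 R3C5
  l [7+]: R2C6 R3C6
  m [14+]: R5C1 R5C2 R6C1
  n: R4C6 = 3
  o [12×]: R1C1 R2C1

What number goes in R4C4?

Cage n is a single given cell, leaving R4C6 = 3.
Cage e is a single given cell, leaving R6C6 = 6.
Cage i has sum 5, so R3C1 = 2.
Row 3 already has 2, which forces R3C6 = 5.
Row 4 already has 3; hence R4C1 = 1.
Cage i needs sum 5, so R4C2 = 2.
5 is placed in column 6, which forces R2C6 = 2.
Cage b has sum 8, leaving R4C3 = 4.
In row 2, 1 can only go at R2C5, so R2C5 = 1.
Column 5 now contains 1, so R3C5 = 6.
Column 5 now contains 6; hence R4C5 = 5.
Column 5 now contains 1; hence R5C5 = 4.
The two cells of cage f must have product 4, which forces R5C6 = 1.
Cage h has sum 11, leaving R1C4 = 5.
Column 5 already has 4, which forces R1C5 = 2.
Column 6 already has 1; hence R1C6 = 4.
Row 4 now contains 5, leaving R4C4 = 6.
The 3 cells of cage c must have product 24; hence R6C4 = 4.
2 is placed in column 5, so R6C5 = 3.
Row 1 now contains 4; hence R1C1 = 3.
The two cells of cage o must have product 12, so R2C1 = 4.
Column 4 already has 4, leaving R2C4 = 3.
The 4 cells of cage a must have product 360, so R3C2 = 4.
Column 4 already has 3, which forces R3C4 = 1.
3 is placed in column 1, so R5C1 = 6.
6 is placed in row 5, which forces R5C2 = 3.
The 3 cells of cage c must have product 24, leaving R5C4 = 2.
Row 6 already has 3, which forces R6C1 = 5.
5 is placed in row 6; hence R6C2 = 1.
Row 6 already has 1, leaving R6C3 = 2.
Column 2 already has 1, which forces R1C2 = 6.
The two cells of cage j must have product 6, so R1C3 = 1.
Column 2 already has 6, leaving R2C2 = 5.
Row 2 now contains 5, which forces R2C3 = 6.
Row 3 now contains 1, which forces R3C3 = 3.
2 is placed in row 5, leaving R5C3 = 5.
The full grid is 3 6 1 5 2 4 / 4 5 6 3 1 2 / 2 4 3 1 6 5 / 1 2 4 6 5 3 / 6 3 5 2 4 1 / 5 1 2 4 3 6.

6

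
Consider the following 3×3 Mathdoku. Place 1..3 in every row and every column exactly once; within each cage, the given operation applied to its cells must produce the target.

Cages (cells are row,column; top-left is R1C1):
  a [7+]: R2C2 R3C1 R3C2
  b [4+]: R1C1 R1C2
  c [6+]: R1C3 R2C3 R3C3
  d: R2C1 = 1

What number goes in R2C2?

D is a freebie, which forces R2C1 = 1.
Column 1 now contains 1; hence R1C1 = 3.
Cage b's pair has sum 4, so R1C2 = 1.
1 is placed in row 1, so R1C3 = 2.
Column 3 now contains 2, so R2C3 = 3.
3 is placed in column 1; hence R3C1 = 2.
Column 2 already has 1, which forces R3C2 = 3.
Column 3 already has 3, leaving R3C3 = 1.
Row 2 already has 3, leaving R2C2 = 2.
Completed grid: 3 1 2 / 1 2 3 / 2 3 1.

2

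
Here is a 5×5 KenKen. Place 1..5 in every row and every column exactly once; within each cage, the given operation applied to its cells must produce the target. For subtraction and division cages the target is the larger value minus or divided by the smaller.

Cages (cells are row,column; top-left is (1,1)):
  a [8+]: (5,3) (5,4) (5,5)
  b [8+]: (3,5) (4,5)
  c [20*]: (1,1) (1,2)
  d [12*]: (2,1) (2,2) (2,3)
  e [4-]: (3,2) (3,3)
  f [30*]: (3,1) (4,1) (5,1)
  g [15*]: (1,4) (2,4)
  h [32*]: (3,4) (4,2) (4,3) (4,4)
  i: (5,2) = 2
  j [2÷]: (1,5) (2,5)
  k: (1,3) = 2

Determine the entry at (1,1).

4

Cage k is a single given cell, so (1,3) = 2.
The 4 cells of cage h must have product 32, so (3,4) = 4.
Cage i is a single given cell, so (5,2) = 2.
Cage j needs two cells with quotient 2; hence (2,5) = 2.
Cage h needs product 32, leaving (4,4) = 2.
Cage f needs product 30, leaving (3,1) = 2.
Row 1 needs a 1, and only (1,5) is open for it.
The only place for 3 in row 1 is (1,4).
3 is placed in column 4, so (2,4) = 5.
3 is placed in column 4; hence (5,4) = 1.
The only place for 3 in row 3 is (3,5).
Column 5 now contains 3, which forces (4,5) = 5.
Cage a needs sum 8, which forces (5,3) = 3.
Column 5 now contains 3, leaving (5,5) = 4.
Row 4 already has 5, so (4,1) = 3.
Row 5 now contains 3, leaving (5,1) = 5.
Column 1 now contains 5, so (1,1) = 4.
Cage c's pair has product 20; hence (1,2) = 5.
Column 1 now contains 4, leaving (2,1) = 1.
Cage d has product 12, so (2,2) = 3.
Row 2 already has 1, leaving (2,3) = 4.
5 is placed in column 2, which forces (3,2) = 1.
Row 3 now contains 1, so (3,3) = 5.
Column 2 already has 1; hence (4,2) = 4.
Column 3 already has 4, which forces (4,3) = 1.
The full grid is 4 5 2 3 1 / 1 3 4 5 2 / 2 1 5 4 3 / 3 4 1 2 5 / 5 2 3 1 4.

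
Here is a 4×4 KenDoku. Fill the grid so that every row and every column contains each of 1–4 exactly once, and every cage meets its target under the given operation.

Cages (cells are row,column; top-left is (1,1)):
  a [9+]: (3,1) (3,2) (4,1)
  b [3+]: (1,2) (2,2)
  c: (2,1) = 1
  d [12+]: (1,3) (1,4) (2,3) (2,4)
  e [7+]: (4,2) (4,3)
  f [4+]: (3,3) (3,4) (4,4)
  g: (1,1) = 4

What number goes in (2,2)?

Cage g is a single given cell, leaving (1,1) = 4.
C is a freebie, which forces (2,1) = 1.
Row 2 now contains 1, which forces (2,2) = 2.
Cage f has sum 4; hence (3,3) = 1.
Cage f has sum 4, so (3,4) = 2.
Cage f has sum 4, leaving (4,4) = 1.
Column 2 now contains 2, which forces (1,2) = 1.
The 4 cells of cage d must have sum 12, which forces (1,3) = 2.
Column 4 already has 1, leaving (1,4) = 3.
Cage d needs sum 12, so (2,3) = 3.
Cage d needs sum 12, so (2,4) = 4.
2 is placed in row 3, leaving (3,1) = 3.
The 3 cells of cage a must have sum 9, leaving (3,2) = 4.
The 3 cells of cage a must have sum 9, so (4,1) = 2.
4 is placed in column 2, leaving (4,2) = 3.
Column 3 now contains 3; hence (4,3) = 4.
Completed grid: 4 1 2 3 / 1 2 3 4 / 3 4 1 2 / 2 3 4 1.

2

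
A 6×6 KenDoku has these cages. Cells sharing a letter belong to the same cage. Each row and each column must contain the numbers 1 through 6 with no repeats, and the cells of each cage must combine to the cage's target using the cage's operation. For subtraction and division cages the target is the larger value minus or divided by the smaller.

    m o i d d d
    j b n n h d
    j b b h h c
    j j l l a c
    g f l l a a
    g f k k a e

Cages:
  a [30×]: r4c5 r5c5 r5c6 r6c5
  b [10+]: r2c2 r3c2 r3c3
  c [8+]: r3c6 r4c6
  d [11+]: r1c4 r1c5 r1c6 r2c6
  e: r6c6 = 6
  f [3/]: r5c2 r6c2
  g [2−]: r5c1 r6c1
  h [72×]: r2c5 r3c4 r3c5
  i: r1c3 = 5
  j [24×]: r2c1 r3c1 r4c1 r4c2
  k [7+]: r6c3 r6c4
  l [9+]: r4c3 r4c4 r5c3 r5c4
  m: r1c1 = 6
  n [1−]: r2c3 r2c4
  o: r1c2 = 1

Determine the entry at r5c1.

3

Cage m is a single given cell; hence r1c1 = 6.
Cage o is a single given cell; hence r1c2 = 1.
Cage i is a single given cell, which forces r1c3 = 5.
E is a freebie, leaving r6c6 = 6.
Cage d has sum 11, which forces r2c6 = 2.
The two cells of cage f must have quotient 3, which forces r5c2 = 6.
The two cells of cage f must have quotient 3; hence r6c2 = 2.
In row 2, 1 can only go at r2c1, so r2c1 = 1.
In row 3, 1 can only go at r3c3, so r3c3 = 1.
In row 4, 6 can only go at r4c5, so r4c5 = 6.
Cage h needs product 72; hence r3c4 = 6.
Cage a has product 30, which forces r5c5 = 5.
The 4 cells of cage a must have product 30, which forces r5c6 = 1.
The 4 cells of cage a must have product 30, so r6c5 = 1.
The 4 cells of cage l must have sum 9, leaving r4c4 = 1.
Row 2 needs a 6, and only r2c3 is open for it.
The two cells of cage n must have difference 1, which forces r2c4 = 5.
Row 2 already has 5, so r2c2 = 4.
Row 2 already has 4, leaving r2c5 = 3.
Cage b needs sum 10; hence r3c2 = 5.
Column 5 already has 3; hence r3c5 = 4.
5 is placed in row 3; hence r3c6 = 3.
4 is placed in column 2; hence r4c2 = 3.
Row 4 already has 3, so r4c3 = 2.
Column 6 already has 3; hence r4c6 = 5.
Column 3 now contains 2, which forces r5c3 = 4.
Column 3 now contains 4, which forces r6c3 = 3.
Row 6 now contains 3; hence r6c4 = 4.
The 4 cells of cage d must have sum 11, which forces r1c4 = 3.
4 is placed in column 5; hence r1c5 = 2.
Column 6 already has 3, so r1c6 = 4.
Row 3 now contains 3, leaving r3c1 = 2.
Row 4 already has 2, so r4c1 = 4.
Cage g needs two cells with difference 2; hence r5c1 = 3.
Cage l has sum 9, leaving r5c4 = 2.
Row 6 now contains 4; hence r6c1 = 5.
Filled in: 6 1 5 3 2 4 / 1 4 6 5 3 2 / 2 5 1 6 4 3 / 4 3 2 1 6 5 / 3 6 4 2 5 1 / 5 2 3 4 1 6.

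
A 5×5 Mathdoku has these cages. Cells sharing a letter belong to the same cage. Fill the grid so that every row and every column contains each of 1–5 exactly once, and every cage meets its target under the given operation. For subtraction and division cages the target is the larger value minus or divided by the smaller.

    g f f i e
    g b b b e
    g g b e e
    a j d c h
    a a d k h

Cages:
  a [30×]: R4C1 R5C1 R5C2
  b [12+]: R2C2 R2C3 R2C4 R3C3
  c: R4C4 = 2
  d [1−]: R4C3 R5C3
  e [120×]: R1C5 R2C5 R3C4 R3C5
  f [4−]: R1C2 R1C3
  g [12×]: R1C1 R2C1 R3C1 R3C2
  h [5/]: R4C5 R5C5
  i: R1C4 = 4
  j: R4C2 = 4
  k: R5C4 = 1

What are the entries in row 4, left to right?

5 4 3 2 1

I is a freebie, which forces R1C4 = 4.
J is a freebie, which forces R4C2 = 4.
Cage c is a single given cell; hence R4C4 = 2.
Cage k is a single given cell, leaving R5C4 = 1.
1 is placed in row 5, so R5C5 = 5.
The 4 cells of cage e must have product 120, which forces R3C4 = 5.
Cage a has product 30; hence R4C1 = 5.
Column 5 already has 5; hence R4C5 = 1.
Column 4 already has 5, so R2C4 = 3.
Row 4 now contains 1, which forces R4C3 = 3.
Cage b needs sum 12, which forces R2C2 = 2.
Cage b has sum 12, leaving R2C3 = 5.
Row 2 already has 2, which forces R2C5 = 4.
2 is placed in column 2, so R3C2 = 1.
Column 3 now contains 3, leaving R3C3 = 2.
2 is placed in row 3, so R3C5 = 3.
2 is placed in column 2, leaving R5C2 = 3.
Column 3 now contains 2; hence R5C3 = 4.
Cage g needs product 12; hence R1C1 = 3.
Column 2 now contains 1, so R1C2 = 5.
5 is placed in column 3, which forces R1C3 = 1.
Column 5 already has 3; hence R1C5 = 2.
4 is placed in row 2, leaving R2C1 = 1.
Row 3 now contains 3, which forces R3C1 = 4.
3 is placed in row 5, leaving R5C1 = 2.
Filled in: 3 5 1 4 2 / 1 2 5 3 4 / 4 1 2 5 3 / 5 4 3 2 1 / 2 3 4 1 5.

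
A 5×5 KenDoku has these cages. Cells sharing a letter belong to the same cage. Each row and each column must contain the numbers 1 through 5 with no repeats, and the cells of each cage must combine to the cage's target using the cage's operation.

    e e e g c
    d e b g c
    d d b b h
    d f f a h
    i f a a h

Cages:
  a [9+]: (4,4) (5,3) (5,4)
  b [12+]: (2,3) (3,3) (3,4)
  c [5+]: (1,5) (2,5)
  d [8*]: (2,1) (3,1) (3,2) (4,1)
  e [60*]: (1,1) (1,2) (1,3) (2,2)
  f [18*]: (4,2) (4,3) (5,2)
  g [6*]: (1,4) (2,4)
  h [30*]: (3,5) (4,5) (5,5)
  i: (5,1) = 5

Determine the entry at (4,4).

4

Cage d has product 8; hence (3,2) = 1.
The 3 cells of cage f must have product 18, so (4,2) = 2.
The 3 cells of cage f must have product 18, which forces (4,3) = 3.
3 is placed in row 4, leaving (4,5) = 5.
I is a freebie, so (5,1) = 5.
Cage f needs product 18; hence (5,2) = 3.
Row 5 now contains 3; hence (5,5) = 2.
Cage e has product 60; hence (1,1) = 3.
Cage e needs product 60, which forces (1,3) = 1.
Row 1 now contains 3; hence (1,4) = 2.
1 is placed in row 1, which forces (1,5) = 4.
2 is placed in column 4, leaving (2,4) = 3.
Column 5 already has 4; hence (2,5) = 1.
Column 4 already has 3; hence (3,4) = 5.
Column 5 already has 2, so (3,5) = 3.
Cage a has sum 9, leaving (4,4) = 4.
The 3 cells of cage a must have sum 9, leaving (5,3) = 4.
The 3 cells of cage a must have sum 9; hence (5,4) = 1.
Row 1 already has 4, leaving (1,2) = 5.
The 4 cells of cage e must have product 60; hence (2,2) = 4.
4 is placed in column 3, leaving (2,3) = 5.
4 is placed in column 3, leaving (3,3) = 2.
Row 4 now contains 4, so (4,1) = 1.
Row 2 now contains 4, so (2,1) = 2.
Row 3 now contains 2, so (3,1) = 4.
Filled in: 3 5 1 2 4 / 2 4 5 3 1 / 4 1 2 5 3 / 1 2 3 4 5 / 5 3 4 1 2.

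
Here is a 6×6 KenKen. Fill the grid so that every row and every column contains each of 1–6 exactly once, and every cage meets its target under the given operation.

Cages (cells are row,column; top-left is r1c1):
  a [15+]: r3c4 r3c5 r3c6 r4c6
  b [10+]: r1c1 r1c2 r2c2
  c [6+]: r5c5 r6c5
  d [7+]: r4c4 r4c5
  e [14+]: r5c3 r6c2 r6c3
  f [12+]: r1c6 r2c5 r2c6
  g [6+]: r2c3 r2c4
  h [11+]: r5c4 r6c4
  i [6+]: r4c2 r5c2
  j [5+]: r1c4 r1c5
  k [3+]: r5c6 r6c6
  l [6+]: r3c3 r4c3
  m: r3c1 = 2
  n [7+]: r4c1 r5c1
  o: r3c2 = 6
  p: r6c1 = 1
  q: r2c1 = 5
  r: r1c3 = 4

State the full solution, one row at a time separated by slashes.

Cage r is given, which forces r1c3 = 4.
Q is a freebie, which forces r2c1 = 5.
Cage m is a single given cell; hence r3c1 = 2.
O is a freebie, leaving r3c2 = 6.
P is a freebie, so r6c1 = 1.
Row 6 already has 1, leaving r6c6 = 2.
The two cells of cage g must have sum 6; hence r2c3 = 2.
Cage g needs two cells with sum 6; hence r2c4 = 4.
Column 6 already has 2, which forces r5c6 = 1.
Cage b has sum 10; hence r1c1 = 6.
Cage f has sum 12, so r2c6 = 6.
Row 5 already has 1; hence r5c5 = 2.
Cage c's pair has sum 6; hence r6c5 = 4.
Cage j needs two cells with sum 5; hence r1c4 = 2.
Column 5 already has 2, leaving r1c5 = 3.
Row 1 already has 3, leaving r1c6 = 5.
3 is placed in column 5, which forces r2c5 = 1.
1 is placed in column 5, so r3c5 = 5.
Cage a needs sum 15, so r3c6 = 4.
Column 5 already has 5; hence r4c5 = 6.
Column 6 now contains 5, so r4c6 = 3.
Row 1 already has 3, so r1c2 = 1.
1 is placed in row 2, which forces r2c2 = 3.
Row 3 already has 5, leaving r3c3 = 1.
Cage a has sum 15, so r3c4 = 3.
Row 4 now contains 3, leaving r4c1 = 4.
1 is placed in column 2, so r4c2 = 2.
The two cells of cage l must have sum 6, leaving r4c3 = 5.
Row 4 now contains 6, leaving r4c4 = 1.
The two cells of cage n must have sum 7; hence r5c1 = 3.
Row 5 now contains 3, which forces r5c3 = 6.
6 is placed in row 5, so r5c4 = 5.
Column 2 now contains 3, which forces r6c2 = 5.
6 is placed in column 3, so r6c3 = 3.
Column 4 now contains 5, leaving r6c4 = 6.
Row 5 now contains 5, leaving r5c2 = 4.

6 1 4 2 3 5 / 5 3 2 4 1 6 / 2 6 1 3 5 4 / 4 2 5 1 6 3 / 3 4 6 5 2 1 / 1 5 3 6 4 2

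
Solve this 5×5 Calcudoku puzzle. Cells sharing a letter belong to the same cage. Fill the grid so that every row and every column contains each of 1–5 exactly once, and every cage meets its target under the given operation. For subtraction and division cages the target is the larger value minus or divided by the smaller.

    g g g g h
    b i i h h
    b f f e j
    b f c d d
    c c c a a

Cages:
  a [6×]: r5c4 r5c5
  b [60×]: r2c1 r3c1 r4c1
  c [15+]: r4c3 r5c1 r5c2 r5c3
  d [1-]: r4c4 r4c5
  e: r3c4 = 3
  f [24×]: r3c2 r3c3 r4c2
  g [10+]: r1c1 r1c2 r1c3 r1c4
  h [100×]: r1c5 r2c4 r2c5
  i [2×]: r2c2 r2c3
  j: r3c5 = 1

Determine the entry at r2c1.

3

The 3 cells of cage h must have product 100, leaving r1c5 = 5.
Cage h needs product 100, leaving r2c4 = 5.
Cage h needs product 100, so r2c5 = 4.
Cage e is a single given cell; hence r3c4 = 3.
Cage j is given, leaving r3c5 = 1.
Column 4 already has 3, so r5c4 = 2.
Row 5 already has 2, so r5c5 = 3.
Row 2 now contains 4, which forces r2c1 = 3.
Cage f has product 24, which forces r4c2 = 3.
The 4 cells of cage c must have sum 15, which forces r4c3 = 5.
The two cells of cage d must have difference 1, leaving r4c4 = 1.
Column 5 already has 3, so r4c5 = 2.
Cage g needs sum 10, which forces r1c3 = 3.
Column 4 now contains 1, which forces r1c4 = 4.
Cage b has product 60; hence r3c1 = 5.
Row 4 already has 5, leaving r4c1 = 4.
Column 1 already has 4, leaving r5c1 = 1.
1 is placed in row 5, so r5c3 = 4.
Column 1 now contains 1, leaving r1c1 = 2.
Cage g has sum 10, which forces r1c2 = 1.
1 is placed in column 2, so r2c2 = 2.
Row 2 already has 2, which forces r2c3 = 1.
Cage f needs product 24, which forces r3c2 = 4.
Column 3 now contains 4, so r3c3 = 2.
Row 5 now contains 4, which forces r5c2 = 5.
The full grid is 2 1 3 4 5 / 3 2 1 5 4 / 5 4 2 3 1 / 4 3 5 1 2 / 1 5 4 2 3.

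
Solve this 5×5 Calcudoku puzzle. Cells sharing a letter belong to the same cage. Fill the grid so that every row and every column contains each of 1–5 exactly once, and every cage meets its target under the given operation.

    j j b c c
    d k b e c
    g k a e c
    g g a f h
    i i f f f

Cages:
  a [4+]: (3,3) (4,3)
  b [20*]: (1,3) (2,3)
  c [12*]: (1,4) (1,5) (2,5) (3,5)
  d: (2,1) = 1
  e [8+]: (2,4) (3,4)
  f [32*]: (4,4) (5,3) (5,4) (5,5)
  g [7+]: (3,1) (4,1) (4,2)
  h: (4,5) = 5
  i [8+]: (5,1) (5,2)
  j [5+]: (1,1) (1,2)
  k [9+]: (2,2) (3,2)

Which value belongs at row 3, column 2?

Cage d is given; hence (2,1) = 1.
Cage f needs product 32; hence (4,4) = 4.
Cage h is a single given cell, which forces (4,5) = 5.
In row 1, 5 can only go at (1,3), so (1,3) = 5.
5 is placed in column 3, leaving (2,3) = 4.
Row 2 already has 4, which forces (2,2) = 5.
5 is placed in row 2, so (2,4) = 3.
Row 2 already has 3, so (2,5) = 2.
Cage k needs two cells with sum 9; hence (3,2) = 4.
Column 4 now contains 3, so (3,4) = 5.
5 is placed in column 2, which forces (5,2) = 3.
Cage f has product 32; hence (5,5) = 4.
Cage c has product 12, leaving (1,4) = 2.
Row 3 now contains 4; hence (3,1) = 2.
The 3 cells of cage g must have sum 7; hence (4,1) = 3.
Cage g has sum 7, so (4,2) = 2.
3 is placed in row 4, which forces (4,3) = 1.
Row 5 already has 3; hence (5,1) = 5.
Column 3 already has 1; hence (5,3) = 2.
Column 4 now contains 2, which forces (5,4) = 1.
Column 1 already has 3, leaving (1,1) = 4.
2 is placed in row 1; hence (1,2) = 1.
1 is placed in row 1, leaving (1,5) = 3.
Column 3 already has 1; hence (3,3) = 3.
Column 5 already has 3, leaving (3,5) = 1.
Completed grid: 4 1 5 2 3 / 1 5 4 3 2 / 2 4 3 5 1 / 3 2 1 4 5 / 5 3 2 1 4.

4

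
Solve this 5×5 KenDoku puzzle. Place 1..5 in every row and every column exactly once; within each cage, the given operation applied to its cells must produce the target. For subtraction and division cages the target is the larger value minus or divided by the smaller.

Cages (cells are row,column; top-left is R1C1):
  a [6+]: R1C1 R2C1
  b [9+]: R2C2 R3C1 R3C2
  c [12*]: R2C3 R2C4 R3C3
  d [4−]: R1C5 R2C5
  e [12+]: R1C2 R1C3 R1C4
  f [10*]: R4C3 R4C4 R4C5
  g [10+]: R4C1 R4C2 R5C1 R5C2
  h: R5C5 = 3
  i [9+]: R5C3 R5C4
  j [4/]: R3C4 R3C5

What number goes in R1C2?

5

Cage h is a single given cell, leaving R5C5 = 3.
Row 1 needs a 2, and only R1C1 is open for it.
Cage a's pair has sum 6, which forces R2C1 = 4.
The only place for 1 in row 1 is R1C5.
Column 5 already has 1, so R2C5 = 5.
Cage j needs two cells with quotient 4, leaving R3C4 = 1.
Column 5 already has 1, leaving R3C5 = 4.
5 is placed in column 5, so R4C5 = 2.
The 3 cells of cage b must have sum 9, so R2C2 = 1.
Cage c needs product 12; hence R2C3 = 3.
Cage c has product 12, leaving R2C4 = 2.
Row 3 now contains 4, so R3C3 = 2.
Cage f has product 10, which forces R4C3 = 1.
2 is placed in row 4, leaving R4C4 = 5.
Column 4 now contains 5, which forces R5C4 = 4.
4 is placed in column 4, so R1C4 = 3.
Row 4 now contains 1; hence R4C1 = 3.
Cage g needs sum 10, which forces R4C2 = 4.
The 4 cells of cage g must have sum 10; hence R5C1 = 1.
Cage g has sum 10; hence R5C2 = 2.
4 is placed in row 5, which forces R5C3 = 5.
4 is placed in column 2; hence R1C2 = 5.
5 is placed in column 3, leaving R1C3 = 4.
3 is placed in column 1, so R3C1 = 5.
Cage b has sum 9, which forces R3C2 = 3.
Filled in: 2 5 4 3 1 / 4 1 3 2 5 / 5 3 2 1 4 / 3 4 1 5 2 / 1 2 5 4 3.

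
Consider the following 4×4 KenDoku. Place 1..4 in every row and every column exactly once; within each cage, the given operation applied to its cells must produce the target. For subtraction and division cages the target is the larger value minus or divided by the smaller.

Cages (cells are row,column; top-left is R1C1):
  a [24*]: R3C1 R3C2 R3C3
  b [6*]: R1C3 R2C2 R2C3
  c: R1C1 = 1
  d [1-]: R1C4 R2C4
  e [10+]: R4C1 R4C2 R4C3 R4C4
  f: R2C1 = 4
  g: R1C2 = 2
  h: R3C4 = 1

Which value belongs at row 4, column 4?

C is a freebie; hence R1C1 = 1.
G is a freebie, which forces R1C2 = 2.
Row 1 now contains 2, which forces R1C3 = 3.
3 is placed in row 1, which forces R1C4 = 4.
Cage f is a single given cell, leaving R2C1 = 4.
H is a freebie; hence R3C4 = 1.
The 3 cells of cage b must have product 6, which forces R2C2 = 1.
Cage b has product 6, leaving R2C3 = 2.
Cage d needs two cells with difference 1, so R2C4 = 3.
Column 3 already has 2, so R3C3 = 4.
Column 2 now contains 1, leaving R4C2 = 4.
Column 3 already has 4; hence R4C3 = 1.
3 is placed in column 4, so R4C4 = 2.
Cage a needs product 24; hence R3C1 = 2.
Row 3 now contains 4; hence R3C2 = 3.
Row 4 now contains 2; hence R4C1 = 3.
The full grid is 1 2 3 4 / 4 1 2 3 / 2 3 4 1 / 3 4 1 2.

2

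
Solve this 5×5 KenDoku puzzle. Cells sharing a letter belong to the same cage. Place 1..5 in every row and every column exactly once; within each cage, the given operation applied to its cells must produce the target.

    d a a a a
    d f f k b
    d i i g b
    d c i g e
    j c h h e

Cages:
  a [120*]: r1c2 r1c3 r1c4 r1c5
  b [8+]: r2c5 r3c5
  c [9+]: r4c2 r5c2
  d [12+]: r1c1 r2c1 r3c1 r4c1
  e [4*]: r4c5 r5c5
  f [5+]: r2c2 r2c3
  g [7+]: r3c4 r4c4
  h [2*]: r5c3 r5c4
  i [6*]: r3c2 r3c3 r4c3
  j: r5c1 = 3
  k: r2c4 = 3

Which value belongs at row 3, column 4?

K is a freebie, which forces r2c4 = 3.
Row 2 now contains 3, so r2c5 = 5.
Column 5 now contains 5, so r3c5 = 3.
Cage j is given, which forces r5c1 = 3.
The 3 cells of cage i must have product 6; hence r4c3 = 3.
Cage a needs product 120, leaving r1c2 = 3.
In row 1, 1 can only go at r1c1, so r1c1 = 1.
Row 2 needs a 2, and only r2c1 is open for it.
The only place for 4 in row 3 is r3c1.
Column 1 now contains 4; hence r4c1 = 5.
Row 4 already has 5, so r4c2 = 4.
Row 4 already has 5; hence r4c4 = 2.
Row 4 already has 4, leaving r4c5 = 1.
4 is placed in column 2, so r5c2 = 5.
Column 4 already has 2, leaving r5c4 = 1.
Column 5 already has 1; hence r5c5 = 4.
Column 5 already has 4, so r1c5 = 2.
4 is placed in column 2; hence r2c2 = 1.
Cage f's pair has sum 5, leaving r2c3 = 4.
Column 2 now contains 1, leaving r3c2 = 2.
Row 3 already has 2, which forces r3c3 = 1.
Column 4 already has 2; hence r3c4 = 5.
Row 5 already has 1; hence r5c3 = 2.
4 is placed in column 3; hence r1c3 = 5.
Column 4 already has 5, so r1c4 = 4.
Filled in: 1 3 5 4 2 / 2 1 4 3 5 / 4 2 1 5 3 / 5 4 3 2 1 / 3 5 2 1 4.

5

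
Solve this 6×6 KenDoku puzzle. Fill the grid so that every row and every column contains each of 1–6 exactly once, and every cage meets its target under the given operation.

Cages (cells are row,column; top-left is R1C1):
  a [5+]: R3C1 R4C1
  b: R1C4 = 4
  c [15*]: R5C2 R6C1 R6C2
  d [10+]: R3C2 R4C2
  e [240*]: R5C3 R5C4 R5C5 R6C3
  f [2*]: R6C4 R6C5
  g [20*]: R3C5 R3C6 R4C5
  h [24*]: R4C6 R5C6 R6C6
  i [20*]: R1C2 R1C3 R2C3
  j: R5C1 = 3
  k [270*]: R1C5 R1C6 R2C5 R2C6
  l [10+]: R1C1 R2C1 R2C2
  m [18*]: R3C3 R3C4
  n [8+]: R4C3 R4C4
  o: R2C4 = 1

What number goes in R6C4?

B is a freebie, which forces R1C4 = 4.
Cage o is given, leaving R2C4 = 1.
Cage j is given, so R5C1 = 3.
1 is placed in column 4, so R6C4 = 2.
Row 6 already has 2, which forces R6C5 = 1.
Cage c has product 15, leaving R5C2 = 1.
Row 6 now contains 1; hence R6C1 = 5.
The 3 cells of cage c must have product 15, so R6C2 = 3.
In row 3, 2 can only go at R3C6, so R3C6 = 2.
Cage g has product 20; hence R3C5 = 5.
The 3 cells of cage g must have product 20, so R4C5 = 2.
Cage h has product 24; hence R4C6 = 1.
The two cells of cage a must have sum 5; hence R3C1 = 1.
Row 4 already has 1, so R4C1 = 4.
4 is placed in row 4, so R4C2 = 6.
Cage e needs product 240, so R5C3 = 2.
Cage e has product 240; hence R5C4 = 5.
Column 1 now contains 1, so R1C1 = 2.
Cage i needs product 20, so R1C2 = 5.
Cage i has product 20, leaving R1C3 = 1.
Row 1 now contains 5, which forces R1C6 = 3.
Column 1 now contains 4, so R2C1 = 6.
Cage l needs sum 10, leaving R2C2 = 2.
Column 3 now contains 2; hence R2C3 = 4.
6 is placed in row 2, leaving R2C5 = 3.
3 is placed in column 6, so R2C6 = 5.
6 is placed in column 2, leaving R3C2 = 4.
The two cells of cage n must have sum 8, leaving R4C3 = 5.
Column 4 already has 5, leaving R4C4 = 3.
Column 3 already has 4, which forces R6C3 = 6.
Row 6 already has 6, which forces R6C6 = 4.
Row 1 now contains 3, which forces R1C5 = 6.
6 is placed in column 3; hence R3C3 = 3.
3 is placed in column 4, which forces R3C4 = 6.
Cage e has product 240, leaving R5C5 = 4.
Column 6 already has 4; hence R5C6 = 6.
Completed grid: 2 5 1 4 6 3 / 6 2 4 1 3 5 / 1 4 3 6 5 2 / 4 6 5 3 2 1 / 3 1 2 5 4 6 / 5 3 6 2 1 4.

2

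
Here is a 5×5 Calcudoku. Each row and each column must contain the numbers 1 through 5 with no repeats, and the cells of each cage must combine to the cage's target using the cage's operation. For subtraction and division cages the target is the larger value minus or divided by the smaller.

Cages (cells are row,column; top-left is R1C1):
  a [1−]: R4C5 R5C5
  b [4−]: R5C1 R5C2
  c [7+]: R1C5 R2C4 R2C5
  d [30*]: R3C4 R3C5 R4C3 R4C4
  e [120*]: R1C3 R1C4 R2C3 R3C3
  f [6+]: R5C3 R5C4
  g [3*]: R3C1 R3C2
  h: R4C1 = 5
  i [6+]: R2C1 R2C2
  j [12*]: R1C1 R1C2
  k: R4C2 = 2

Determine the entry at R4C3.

H is a freebie, so R4C1 = 5.
Cage k is given, so R4C2 = 2.
Column 1 now contains 5; hence R5C1 = 1.
Row 5 already has 1, which forces R5C2 = 5.
The two cells of cage i must have sum 6; hence R2C1 = 2.
The two cells of cage i must have sum 6; hence R2C2 = 4.
1 is placed in column 1, so R3C1 = 3.
Cage g needs two cells with product 3; hence R3C2 = 1.
Column 1 already has 3, which forces R1C1 = 4.
Column 2 now contains 4, which forces R1C2 = 3.
Row 1 already has 3, so R1C5 = 1.
1 is placed in column 5; hence R2C5 = 5.
5 is placed in column 5, which forces R3C5 = 2.
Row 2 now contains 5, leaving R2C3 = 3.
The 3 cells of cage c must have sum 7; hence R2C4 = 1.
Cage e needs product 120; hence R3C3 = 4.
2 is placed in row 3, which forces R3C4 = 5.
3 is placed in column 3, leaving R4C3 = 1.
Column 4 now contains 1; hence R4C4 = 3.
Row 4 now contains 3, so R4C5 = 4.
4 is placed in column 3, leaving R5C3 = 2.
Row 5 already has 2; hence R5C4 = 4.
4 is placed in column 5, which forces R5C5 = 3.
Column 3 now contains 2, so R1C3 = 5.
Column 4 already has 5; hence R1C4 = 2.
The full grid is 4 3 5 2 1 / 2 4 3 1 5 / 3 1 4 5 2 / 5 2 1 3 4 / 1 5 2 4 3.

1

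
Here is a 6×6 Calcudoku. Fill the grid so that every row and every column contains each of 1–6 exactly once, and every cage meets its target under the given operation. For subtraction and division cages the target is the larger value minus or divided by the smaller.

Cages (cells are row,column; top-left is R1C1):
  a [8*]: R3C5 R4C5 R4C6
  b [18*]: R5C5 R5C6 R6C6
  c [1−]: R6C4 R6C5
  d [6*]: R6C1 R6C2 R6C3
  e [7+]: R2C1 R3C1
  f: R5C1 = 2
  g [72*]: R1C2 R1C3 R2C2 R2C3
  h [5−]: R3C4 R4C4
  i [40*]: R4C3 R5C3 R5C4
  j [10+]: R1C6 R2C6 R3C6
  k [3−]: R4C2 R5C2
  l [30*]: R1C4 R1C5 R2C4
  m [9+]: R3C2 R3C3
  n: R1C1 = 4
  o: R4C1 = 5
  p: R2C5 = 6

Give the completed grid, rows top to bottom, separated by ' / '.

4 1 6 3 5 2 / 1 4 3 2 6 5 / 6 5 4 1 2 3 / 5 3 2 6 1 4 / 2 6 5 4 3 1 / 3 2 1 5 4 6

Cage n is given, leaving R1C1 = 4.
P is a freebie; hence R2C5 = 6.
Cage o is given, so R4C1 = 5.
Cage f is given, leaving R5C1 = 2.
Cage e needs two cells with sum 7, leaving R2C1 = 1.
Cage e needs two cells with sum 7, which forces R3C1 = 6.
Row 3 now contains 6, leaving R3C4 = 1.
Cage i has product 40, which forces R4C3 = 2.
1 is placed in column 4, leaving R4C4 = 6.
1 is placed in column 1, leaving R6C1 = 3.
Row 6 now contains 3, so R6C3 = 1.
Row 6 already has 1, so R6C6 = 6.
Cage a has product 8, leaving R3C5 = 2.
Row 6 already has 1, which forces R6C2 = 2.
Column 2 already has 2, so R1C2 = 1.
Cage g has product 72, leaving R1C3 = 6.
Cage k needs two cells with difference 3, leaving R4C2 = 3.
Cage k needs two cells with difference 3; hence R5C2 = 6.
Column 2 now contains 3, so R2C2 = 4.
Cage g needs product 72, so R2C3 = 3.
Column 2 already has 4; hence R3C2 = 5.
Row 3 now contains 5, which forces R3C3 = 4.
Row 3 now contains 5; hence R3C6 = 3.
4 is placed in column 3, so R5C3 = 5.
5 is placed in row 5, leaving R5C4 = 4.
Column 6 now contains 3, so R5C6 = 1.
Column 4 now contains 4, which forces R6C4 = 5.
5 is placed in row 6, so R6C5 = 4.
Cage l has product 30, which forces R1C4 = 3.
Cage l has product 30, which forces R1C5 = 5.
5 is placed in row 1; hence R1C6 = 2.
Column 4 now contains 5, leaving R2C4 = 2.
Column 6 now contains 2, so R2C6 = 5.
Column 5 now contains 4, leaving R4C5 = 1.
1 is placed in column 6, so R4C6 = 4.
Row 5 now contains 1, leaving R5C5 = 3.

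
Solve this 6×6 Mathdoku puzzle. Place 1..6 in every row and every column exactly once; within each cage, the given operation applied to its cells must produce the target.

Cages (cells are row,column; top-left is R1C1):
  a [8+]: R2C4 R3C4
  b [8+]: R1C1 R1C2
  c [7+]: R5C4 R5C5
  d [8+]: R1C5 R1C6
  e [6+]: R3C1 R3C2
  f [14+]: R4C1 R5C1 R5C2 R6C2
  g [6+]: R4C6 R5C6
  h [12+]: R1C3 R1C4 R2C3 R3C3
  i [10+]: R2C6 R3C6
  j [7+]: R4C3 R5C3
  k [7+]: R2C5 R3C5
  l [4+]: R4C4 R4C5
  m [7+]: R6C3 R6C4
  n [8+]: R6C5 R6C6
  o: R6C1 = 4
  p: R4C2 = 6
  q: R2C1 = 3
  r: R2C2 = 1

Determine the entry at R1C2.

3

Q is a freebie, leaving R2C1 = 3.
R is a freebie, leaving R2C2 = 1.
Cage p is given; hence R4C2 = 6.
Cage o is a single given cell, which forces R6C1 = 4.
In column 6, 1 can only go at R5C6, so R5C6 = 1.
The two cells of cage g must have sum 6, which forces R4C6 = 5.
5 is placed in row 4; hence R4C1 = 2.
2 is placed in row 4; hence R4C3 = 4.
Column 1 already has 2, so R3C1 = 1.
Cage e needs two cells with sum 6, so R3C2 = 5.
Cage j's pair has sum 7, leaving R5C3 = 3.
The 4 cells of cage h must have sum 12, so R1C3 = 1.
Cage f has sum 14, which forces R5C2 = 4.
The only place for 4 in row 1 is R1C4.
The 4 cells of cage h must have sum 12, so R2C3 = 5.
Row 2 already has 5, so R2C5 = 4.
4 is placed in row 2, so R2C6 = 6.
The 4 cells of cage h must have sum 12, which forces R3C3 = 2.
2 is placed in row 3, which forces R3C5 = 3.
6 is placed in column 6, leaving R3C6 = 4.
Column 5 already has 3, which forces R4C5 = 1.
Column 3 now contains 2; hence R6C3 = 6.
Row 2 already has 6, leaving R2C4 = 2.
Row 3 already has 3, so R3C4 = 6.
1 is placed in row 4, which forces R4C4 = 3.
Column 4 already has 2, so R5C4 = 5.
5 is placed in row 5, which forces R5C5 = 2.
Cage m needs two cells with sum 7, which forces R6C4 = 1.
Cage n's pair has sum 8, so R6C5 = 5.
Cage n's pair has sum 8, so R6C6 = 3.
Column 5 now contains 5; hence R1C5 = 6.
Column 6 now contains 3, so R1C6 = 2.
5 is placed in row 5, leaving R5C1 = 6.
3 is placed in row 6, leaving R6C2 = 2.
Row 1 now contains 6, leaving R1C1 = 5.
2 is placed in row 1, so R1C2 = 3.
The full grid is 5 3 1 4 6 2 / 3 1 5 2 4 6 / 1 5 2 6 3 4 / 2 6 4 3 1 5 / 6 4 3 5 2 1 / 4 2 6 1 5 3.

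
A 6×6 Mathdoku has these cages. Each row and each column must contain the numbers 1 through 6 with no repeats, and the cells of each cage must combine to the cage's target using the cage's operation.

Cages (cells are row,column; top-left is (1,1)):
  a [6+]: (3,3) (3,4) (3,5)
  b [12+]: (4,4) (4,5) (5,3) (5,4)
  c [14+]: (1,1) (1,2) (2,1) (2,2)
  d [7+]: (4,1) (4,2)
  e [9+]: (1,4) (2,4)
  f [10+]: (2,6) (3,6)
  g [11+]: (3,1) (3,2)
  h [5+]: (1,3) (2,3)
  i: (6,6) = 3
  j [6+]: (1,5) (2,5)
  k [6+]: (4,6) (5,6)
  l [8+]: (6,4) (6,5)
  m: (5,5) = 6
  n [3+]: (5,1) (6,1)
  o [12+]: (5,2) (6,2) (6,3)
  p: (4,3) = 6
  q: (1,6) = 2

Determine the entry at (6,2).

4

Cage q is given, leaving (1,6) = 2.
P is a freebie; hence (4,3) = 6.
Cage m is given, which forces (5,5) = 6.
I is a freebie, which forces (6,6) = 3.
Cage l's pair has sum 8, leaving (6,4) = 6.
Cage l needs two cells with sum 8; hence (6,5) = 2.
Cage n needs two cells with sum 3, so (5,1) = 2.
Cage o has sum 12, so (5,2) = 3.
Row 6 already has 2, leaving (6,1) = 1.
The only place for 3 in row 2 is (2,1).
Column 1 already has 3, so (4,1) = 5.
Cage d's pair has sum 7, leaving (4,2) = 2.
5 is placed in row 4, leaving (4,6) = 1.
Column 6 now contains 1; hence (5,6) = 5.
Column 1 already has 5; hence (3,1) = 6.
Cage g needs two cells with sum 11, which forces (3,2) = 5.
6 is placed in row 3, leaving (3,6) = 4.
Column 2 now contains 5, which forces (6,2) = 4.
4 is placed in row 6; hence (6,3) = 5.
Column 1 already has 6, leaving (1,1) = 4.
4 is placed in row 1, so (1,4) = 5.
5 is placed in row 1; hence (1,5) = 1.
Column 4 now contains 5; hence (2,4) = 4.
1 is placed in column 5, which forces (2,5) = 5.
Column 6 already has 4, leaving (2,6) = 6.
1 is placed in column 5, which forces (3,5) = 3.
4 is placed in column 4, leaving (4,4) = 3.
Column 5 now contains 3, which forces (4,5) = 4.
4 is placed in column 4, leaving (5,4) = 1.
Row 1 already has 1, so (1,2) = 6.
Row 1 already has 1, which forces (1,3) = 3.
6 is placed in row 2, so (2,2) = 1.
Cage h's pair has sum 5, which forces (2,3) = 2.
The 3 cells of cage a must have sum 6, leaving (3,3) = 1.
1 is placed in column 4, leaving (3,4) = 2.
Row 5 now contains 1, which forces (5,3) = 4.
Completed grid: 4 6 3 5 1 2 / 3 1 2 4 5 6 / 6 5 1 2 3 4 / 5 2 6 3 4 1 / 2 3 4 1 6 5 / 1 4 5 6 2 3.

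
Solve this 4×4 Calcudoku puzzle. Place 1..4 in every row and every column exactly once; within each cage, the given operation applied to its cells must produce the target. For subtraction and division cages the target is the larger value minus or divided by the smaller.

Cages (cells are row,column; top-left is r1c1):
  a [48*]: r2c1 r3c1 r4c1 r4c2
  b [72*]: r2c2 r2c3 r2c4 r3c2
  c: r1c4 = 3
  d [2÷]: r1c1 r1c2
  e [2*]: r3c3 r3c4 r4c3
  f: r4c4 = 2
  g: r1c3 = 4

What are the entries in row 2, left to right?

1 2 3 4

G is a freebie, leaving r1c3 = 4.
Cage c is a single given cell; hence r1c4 = 3.
Cage b has product 72, which forces r3c2 = 3.
Cage e needs product 2, so r3c3 = 2.
The 3 cells of cage e must have product 2, so r3c4 = 1.
Cage e has product 2, leaving r4c3 = 1.
Cage f is a single given cell; hence r4c4 = 2.
Cage a has product 48; hence r2c1 = 1.
Cage b needs product 72; hence r2c2 = 2.
2 is placed in column 3, so r2c3 = 3.
2 is placed in column 4, so r2c4 = 4.
Row 3 now contains 1, so r3c1 = 4.
The 4 cells of cage a must have product 48, leaving r4c1 = 3.
Row 4 now contains 2; hence r4c2 = 4.
Column 1 already has 1; hence r1c1 = 2.
Column 2 now contains 2, which forces r1c2 = 1.
The full grid is 2 1 4 3 / 1 2 3 4 / 4 3 2 1 / 3 4 1 2.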